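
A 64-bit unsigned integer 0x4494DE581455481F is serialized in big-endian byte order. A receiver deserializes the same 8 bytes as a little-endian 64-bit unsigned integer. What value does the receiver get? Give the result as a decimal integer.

2254145159377622084

Stored big-endian, the bytes at ascending addresses are 44 94 DE 58 14 55 48 1F.
Read back as little-endian, the first byte is least significant, giving 0x1F48551458DE9444.
0x1F48551458DE9444 = 2254145159377622084.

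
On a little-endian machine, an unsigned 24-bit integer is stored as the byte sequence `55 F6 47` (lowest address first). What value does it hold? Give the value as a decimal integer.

4716117

In little-endian order the low byte comes first in memory.
Reassemble most-significant byte first: 47 F6 55 → 0x47F655.
0x47F655 = 4716117.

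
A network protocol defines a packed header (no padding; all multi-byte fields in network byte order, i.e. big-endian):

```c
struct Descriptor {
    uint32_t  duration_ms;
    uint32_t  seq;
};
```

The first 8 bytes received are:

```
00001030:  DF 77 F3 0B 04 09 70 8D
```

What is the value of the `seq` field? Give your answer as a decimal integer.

`seq` follows `duration_ms` (4 bytes), so it starts at byte offset 4 and occupies 4 bytes.
Bytes at offsets 4..7: 04 09 70 8D.
In big-endian order the high byte comes first in memory.
The bytes are already most-significant first: 0x0409708D.
0x0409708D = 67727501.

67727501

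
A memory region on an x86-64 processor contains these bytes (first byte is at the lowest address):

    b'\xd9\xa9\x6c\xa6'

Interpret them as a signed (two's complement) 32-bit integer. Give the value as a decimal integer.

-1502828071

In little-endian order the low byte comes first in memory.
Reassemble most-significant byte first: A6 6C A9 D9 → 0xA66CA9D9.
Top bit is set, so as a signed 32-bit value this is 0xA66CA9D9 − 2^32 = -1502828071.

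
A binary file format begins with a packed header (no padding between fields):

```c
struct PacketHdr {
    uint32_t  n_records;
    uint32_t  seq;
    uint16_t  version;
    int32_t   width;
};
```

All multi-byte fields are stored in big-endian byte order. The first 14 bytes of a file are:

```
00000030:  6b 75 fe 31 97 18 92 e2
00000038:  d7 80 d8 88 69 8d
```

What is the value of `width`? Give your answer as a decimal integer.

-662148723

`width` follows `n_records` (4 B), `seq` (4 B), `version` (2 B), so it starts at offset 4 + 4 + 2 = 10 and occupies 4 bytes.
Bytes at offsets 10..13: D8 88 69 8D.
Big-endian stores the most-significant byte at the lowest address.
The bytes are already most-significant first: 0xD888698D.
Top bit is set, so as a signed 32-bit value this is 0xD888698D − 2^32 = -662148723.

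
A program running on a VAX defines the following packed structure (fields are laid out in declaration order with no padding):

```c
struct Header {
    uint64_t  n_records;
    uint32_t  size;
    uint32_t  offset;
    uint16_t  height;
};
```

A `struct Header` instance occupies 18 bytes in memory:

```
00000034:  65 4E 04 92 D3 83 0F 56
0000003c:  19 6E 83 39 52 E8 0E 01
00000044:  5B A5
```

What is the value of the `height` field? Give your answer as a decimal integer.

42331

`height` follows `n_records` (8 B), `size` (4 B), `offset` (4 B), so it starts at offset 8 + 4 + 4 = 16 and occupies 2 bytes.
Bytes at offsets 16..17: 5B A5.
Little-endian: lowest address holds the least-significant byte.
Reassemble most-significant byte first: A5 5B → 0xA55B.
0xA55B = 42331.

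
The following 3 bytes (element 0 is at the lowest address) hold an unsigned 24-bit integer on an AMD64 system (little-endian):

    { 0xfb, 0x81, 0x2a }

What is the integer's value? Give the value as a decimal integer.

In little-endian order the low byte comes first in memory.
Reassemble most-significant byte first: 2A 81 FB → 0x2A81FB.
0x2A81FB = 2785787.

2785787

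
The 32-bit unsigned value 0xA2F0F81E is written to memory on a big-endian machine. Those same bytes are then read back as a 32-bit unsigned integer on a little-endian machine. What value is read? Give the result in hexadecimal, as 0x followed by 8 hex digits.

0x1EF8F0A2

Stored big-endian, the bytes at ascending addresses are A2 F0 F8 1E.
Read back as little-endian, the first byte is least significant, giving 0x1EF8F0A2.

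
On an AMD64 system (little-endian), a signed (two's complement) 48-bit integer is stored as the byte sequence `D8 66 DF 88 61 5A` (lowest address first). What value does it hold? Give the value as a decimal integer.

Little-endian stores the least-significant byte at the lowest address.
Reassemble most-significant byte first: 5A 61 88 DF 66 D8 → 0x5A6188DF66D8.
0x5A6188DF66D8 = 99374954669784.

99374954669784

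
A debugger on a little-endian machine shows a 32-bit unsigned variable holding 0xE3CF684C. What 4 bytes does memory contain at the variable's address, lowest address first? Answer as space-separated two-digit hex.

4C 68 CF E3

Split into bytes (most-significant first): E3 CF 68 4C.
In little-endian order the low byte comes first in memory.
So at ascending addresses the bytes are 4C 68 CF E3.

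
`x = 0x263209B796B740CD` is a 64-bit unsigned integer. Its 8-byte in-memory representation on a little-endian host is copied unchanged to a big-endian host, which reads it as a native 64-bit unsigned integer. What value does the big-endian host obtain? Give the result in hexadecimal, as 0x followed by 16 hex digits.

0xCD40B796B7093226

Stored little-endian, the bytes at ascending addresses are CD 40 B7 96 B7 09 32 26.
Read back as big-endian, the last byte is least significant, giving 0xCD40B796B7093226.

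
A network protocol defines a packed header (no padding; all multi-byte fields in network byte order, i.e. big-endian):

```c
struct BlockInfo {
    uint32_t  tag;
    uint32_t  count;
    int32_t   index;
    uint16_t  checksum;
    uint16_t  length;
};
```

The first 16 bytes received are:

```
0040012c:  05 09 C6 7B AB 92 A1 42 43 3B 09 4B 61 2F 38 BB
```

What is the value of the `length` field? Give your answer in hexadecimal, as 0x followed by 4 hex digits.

0x38BB

`length` follows `tag` (4 B), `count` (4 B), `index` (4 B), `checksum` (2 B), so it starts at offset 4 + 4 + 4 + 2 = 14 and occupies 2 bytes.
Bytes at offsets 14..15: 38 BB.
Big-endian stores the most-significant byte at the lowest address.
The bytes are already most-significant first: 0x38BB.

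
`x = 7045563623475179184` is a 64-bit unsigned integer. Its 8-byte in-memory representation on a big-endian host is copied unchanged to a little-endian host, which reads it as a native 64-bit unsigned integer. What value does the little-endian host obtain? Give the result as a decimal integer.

7045563623475179184 in 64-bit hexadecimal is 0x61C6DEC95BA6EEB0.
Stored big-endian, the bytes at ascending addresses are 61 C6 DE C9 5B A6 EE B0.
Read back as little-endian, the first byte is least significant, giving 0xB0EEA65BC9DEC661.
0xB0EEA65BC9DEC661 = 12749310508291507809.

12749310508291507809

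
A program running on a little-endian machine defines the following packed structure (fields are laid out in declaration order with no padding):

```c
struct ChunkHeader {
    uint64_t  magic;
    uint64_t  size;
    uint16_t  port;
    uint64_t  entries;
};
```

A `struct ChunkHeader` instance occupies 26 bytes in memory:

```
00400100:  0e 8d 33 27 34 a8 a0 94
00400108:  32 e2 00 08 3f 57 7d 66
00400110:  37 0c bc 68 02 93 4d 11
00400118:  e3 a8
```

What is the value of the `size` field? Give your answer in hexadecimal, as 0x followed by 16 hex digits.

0x667D573F0800E232

`size` follows `magic` (8 bytes), so it starts at byte offset 8 and occupies 8 bytes.
Bytes at offsets 8..15: 32 E2 00 08 3F 57 7D 66.
Little-endian stores the least-significant byte at the lowest address.
Reassemble most-significant byte first: 66 7D 57 3F 08 00 E2 32 → 0x667D573F0800E232.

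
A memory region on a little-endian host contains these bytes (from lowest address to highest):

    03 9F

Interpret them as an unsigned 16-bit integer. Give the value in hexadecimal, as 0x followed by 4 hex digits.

0x9F03

In little-endian order the low byte comes first in memory.
Reassemble most-significant byte first: 9F 03 → 0x9F03.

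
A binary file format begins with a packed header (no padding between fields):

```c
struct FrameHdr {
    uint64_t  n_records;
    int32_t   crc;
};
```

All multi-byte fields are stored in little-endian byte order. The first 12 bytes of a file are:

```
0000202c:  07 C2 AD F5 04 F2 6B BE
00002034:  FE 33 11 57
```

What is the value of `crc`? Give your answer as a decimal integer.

`crc` follows `n_records` (8 bytes), so it starts at byte offset 8 and occupies 4 bytes.
Bytes at offsets 8..11: FE 33 11 57.
Little-endian stores the least-significant byte at the lowest address.
Reassemble most-significant byte first: 57 11 33 FE → 0x571133FE.
0x571133FE = 1460745214.

1460745214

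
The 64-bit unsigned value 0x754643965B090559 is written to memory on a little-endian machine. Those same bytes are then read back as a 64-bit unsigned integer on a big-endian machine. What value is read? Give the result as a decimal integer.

6414543533226804853

Stored little-endian, the bytes at ascending addresses are 59 05 09 5B 96 43 46 75.
Read back as big-endian, the last byte is least significant, giving 0x5905095B96434675.
0x5905095B96434675 = 6414543533226804853.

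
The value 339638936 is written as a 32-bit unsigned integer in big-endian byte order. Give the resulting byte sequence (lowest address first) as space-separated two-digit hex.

339638936 in hexadecimal, padded to 32 bits, is 0x143E7A98.
Split into bytes (most-significant first): 14 3E 7A 98.
Big-endian stores the most-significant byte at the lowest address.
So the memory order matches the most-significant-first order: 14 3E 7A 98.

14 3E 7A 98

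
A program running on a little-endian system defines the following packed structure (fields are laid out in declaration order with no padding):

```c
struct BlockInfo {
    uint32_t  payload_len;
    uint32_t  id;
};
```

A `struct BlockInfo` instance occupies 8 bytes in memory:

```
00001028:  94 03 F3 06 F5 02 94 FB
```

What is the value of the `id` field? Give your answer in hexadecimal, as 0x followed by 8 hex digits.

`id` follows `payload_len` (4 bytes), so it starts at byte offset 4 and occupies 4 bytes.
Bytes at offsets 4..7: F5 02 94 FB.
Little-endian stores the least-significant byte at the lowest address.
Reassemble most-significant byte first: FB 94 02 F5 → 0xFB9402F5.

0xFB9402F5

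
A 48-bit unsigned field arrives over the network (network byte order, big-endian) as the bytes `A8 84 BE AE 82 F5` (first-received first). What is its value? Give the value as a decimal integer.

Big-endian: lowest address holds the most-significant byte.
The bytes are already most-significant first: 0xA884BEAE82F5.
0xA884BEAE82F5 = 185288088257269.

185288088257269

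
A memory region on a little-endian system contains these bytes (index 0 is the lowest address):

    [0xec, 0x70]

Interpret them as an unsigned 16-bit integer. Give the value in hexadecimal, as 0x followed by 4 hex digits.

0x70EC

In little-endian order the low byte comes first in memory.
Reassemble most-significant byte first: 70 EC → 0x70EC.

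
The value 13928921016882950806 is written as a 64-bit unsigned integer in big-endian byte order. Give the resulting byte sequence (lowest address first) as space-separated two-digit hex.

C1 4D 77 DD C3 C7 F2 96

13928921016882950806 in hexadecimal, padded to 64 bits, is 0xC14D77DDC3C7F296.
Split into bytes (most-significant first): C1 4D 77 DD C3 C7 F2 96.
In big-endian order the high byte comes first in memory.
So the memory order matches the most-significant-first order: C1 4D 77 DD C3 C7 F2 96.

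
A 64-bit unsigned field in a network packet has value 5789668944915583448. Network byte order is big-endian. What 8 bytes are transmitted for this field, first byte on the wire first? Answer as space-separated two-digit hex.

5789668944915583448 in hexadecimal, padded to 64 bits, is 0x5059093AFCCDD1D8.
Split into bytes (most-significant first): 50 59 09 3A FC CD D1 D8.
Big-endian stores the most-significant byte at the lowest address.
So the memory order matches the most-significant-first order: 50 59 09 3A FC CD D1 D8.

50 59 09 3A FC CD D1 D8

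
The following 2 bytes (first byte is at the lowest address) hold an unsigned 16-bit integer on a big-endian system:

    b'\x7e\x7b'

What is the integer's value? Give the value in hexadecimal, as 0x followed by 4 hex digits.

0x7E7B

In big-endian order the high byte comes first in memory.
The bytes are already most-significant first: 0x7E7B.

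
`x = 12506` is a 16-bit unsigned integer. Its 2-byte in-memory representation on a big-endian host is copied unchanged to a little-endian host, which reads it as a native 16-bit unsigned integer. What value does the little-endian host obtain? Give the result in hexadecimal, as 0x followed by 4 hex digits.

0xDA30

12506 in 16-bit hexadecimal is 0x30DA.
Stored big-endian, the bytes at ascending addresses are 30 DA.
Read back as little-endian, the first byte is least significant, giving 0xDA30.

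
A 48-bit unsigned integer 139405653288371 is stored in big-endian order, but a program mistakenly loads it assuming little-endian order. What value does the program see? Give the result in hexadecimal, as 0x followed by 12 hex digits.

0xB3A571E8C97E

139405653288371 in 48-bit hexadecimal is 0x7EC9E871A5B3.
Stored big-endian, the bytes at ascending addresses are 7E C9 E8 71 A5 B3.
Read back as little-endian, the first byte is least significant, giving 0xB3A571E8C97E.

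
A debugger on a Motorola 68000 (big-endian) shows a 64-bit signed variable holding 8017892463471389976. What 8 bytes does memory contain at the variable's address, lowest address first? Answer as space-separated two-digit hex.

8017892463471389976 in hexadecimal, padded to 64 bits, is 0x6F4546B7047E6D18.
Split into bytes (most-significant first): 6F 45 46 B7 04 7E 6D 18.
Big-endian: lowest address holds the most-significant byte.
So the memory order matches the most-significant-first order: 6F 45 46 B7 04 7E 6D 18.

6F 45 46 B7 04 7E 6D 18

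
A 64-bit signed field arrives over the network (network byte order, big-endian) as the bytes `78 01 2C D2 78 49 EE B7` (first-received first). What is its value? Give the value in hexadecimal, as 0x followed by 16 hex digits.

Big-endian stores the most-significant byte at the lowest address.
The bytes are already most-significant first: 0x78012CD27849EEB7.

0x78012CD27849EEB7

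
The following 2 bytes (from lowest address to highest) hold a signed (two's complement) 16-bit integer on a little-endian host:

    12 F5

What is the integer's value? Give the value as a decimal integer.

In little-endian order the low byte comes first in memory.
Reassemble most-significant byte first: F5 12 → 0xF512.
Top bit is set, so as a signed 16-bit value this is 0xF512 − 2^16 = -2798.

-2798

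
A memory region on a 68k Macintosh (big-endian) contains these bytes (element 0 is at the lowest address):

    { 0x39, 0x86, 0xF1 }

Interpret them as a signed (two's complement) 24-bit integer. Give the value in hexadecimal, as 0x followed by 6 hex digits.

Big-endian: lowest address holds the most-significant byte.
The bytes are already most-significant first: 0x3986F1.

0x3986F1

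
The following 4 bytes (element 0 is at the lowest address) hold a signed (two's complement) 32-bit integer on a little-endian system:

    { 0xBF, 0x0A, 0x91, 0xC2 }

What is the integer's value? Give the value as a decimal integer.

Little-endian: lowest address holds the least-significant byte.
Reassemble most-significant byte first: C2 91 0A BF → 0xC2910ABF.
Top bit is set, so as a signed 32-bit value this is 0xC2910ABF − 2^32 = -1030681921.

-1030681921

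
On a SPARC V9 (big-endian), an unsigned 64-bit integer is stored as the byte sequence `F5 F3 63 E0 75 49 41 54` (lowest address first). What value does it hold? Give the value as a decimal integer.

Big-endian stores the most-significant byte at the lowest address.
The bytes are already most-significant first: 0xF5F363E075494154.
0xF5F363E075494154 = 17722618774324592980.

17722618774324592980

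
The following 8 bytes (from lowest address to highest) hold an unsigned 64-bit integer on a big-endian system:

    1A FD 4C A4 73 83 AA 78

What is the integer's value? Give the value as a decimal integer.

1944794883290278520

Big-endian stores the most-significant byte at the lowest address.
The bytes are already most-significant first: 0x1AFD4CA47383AA78.
0x1AFD4CA47383AA78 = 1944794883290278520.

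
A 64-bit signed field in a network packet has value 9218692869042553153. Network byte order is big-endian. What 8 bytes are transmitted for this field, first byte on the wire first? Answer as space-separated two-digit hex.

7F EF 60 52 58 B5 41 41

9218692869042553153 in hexadecimal, padded to 64 bits, is 0x7FEF605258B54141.
Split into bytes (most-significant first): 7F EF 60 52 58 B5 41 41.
In big-endian order the high byte comes first in memory.
So the memory order matches the most-significant-first order: 7F EF 60 52 58 B5 41 41.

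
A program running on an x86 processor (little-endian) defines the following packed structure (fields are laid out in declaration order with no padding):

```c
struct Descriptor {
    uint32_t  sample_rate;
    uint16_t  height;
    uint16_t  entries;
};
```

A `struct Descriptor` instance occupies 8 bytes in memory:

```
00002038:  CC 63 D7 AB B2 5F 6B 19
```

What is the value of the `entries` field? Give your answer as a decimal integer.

`entries` follows `sample_rate` (4 B), `height` (2 B), so it starts at offset 4 + 2 = 6 and occupies 2 bytes.
Bytes at offsets 6..7: 6B 19.
Little-endian: lowest address holds the least-significant byte.
Reassemble most-significant byte first: 19 6B → 0x196B.
0x196B = 6507.

6507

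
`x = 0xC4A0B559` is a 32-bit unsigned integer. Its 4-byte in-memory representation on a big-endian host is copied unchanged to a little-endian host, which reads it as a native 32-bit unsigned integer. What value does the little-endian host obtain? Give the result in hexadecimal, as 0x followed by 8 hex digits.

0x59B5A0C4

Stored big-endian, the bytes at ascending addresses are C4 A0 B5 59.
Read back as little-endian, the first byte is least significant, giving 0x59B5A0C4.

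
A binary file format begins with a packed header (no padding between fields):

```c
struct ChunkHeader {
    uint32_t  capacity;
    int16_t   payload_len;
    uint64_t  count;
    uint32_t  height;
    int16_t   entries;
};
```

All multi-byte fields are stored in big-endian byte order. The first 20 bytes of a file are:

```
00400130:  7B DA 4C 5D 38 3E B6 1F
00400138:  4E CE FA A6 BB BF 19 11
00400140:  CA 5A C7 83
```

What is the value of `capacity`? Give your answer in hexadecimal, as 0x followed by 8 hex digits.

`capacity` is the first field, at byte offset 0, occupying 4 bytes.
Bytes at offsets 0..3: 7B DA 4C 5D.
In big-endian order the high byte comes first in memory.
The bytes are already most-significant first: 0x7BDA4C5D.

0x7BDA4C5D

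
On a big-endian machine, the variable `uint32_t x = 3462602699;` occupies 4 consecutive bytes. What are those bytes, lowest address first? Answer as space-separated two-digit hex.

CE 63 1F CB

3462602699 in hexadecimal, padded to 32 bits, is 0xCE631FCB.
Split into bytes (most-significant first): CE 63 1F CB.
Big-endian stores the most-significant byte at the lowest address.
So the memory order matches the most-significant-first order: CE 63 1F CB.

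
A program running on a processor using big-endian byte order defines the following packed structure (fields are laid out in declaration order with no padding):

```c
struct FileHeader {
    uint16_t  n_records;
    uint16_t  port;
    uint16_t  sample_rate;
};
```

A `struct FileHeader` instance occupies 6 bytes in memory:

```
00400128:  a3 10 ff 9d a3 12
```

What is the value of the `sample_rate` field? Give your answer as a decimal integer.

`sample_rate` follows `n_records` (2 B), `port` (2 B), so it starts at offset 2 + 2 = 4 and occupies 2 bytes.
Bytes at offsets 4..5: A3 12.
In big-endian order the high byte comes first in memory.
The bytes are already most-significant first: 0xA312.
0xA312 = 41746.

41746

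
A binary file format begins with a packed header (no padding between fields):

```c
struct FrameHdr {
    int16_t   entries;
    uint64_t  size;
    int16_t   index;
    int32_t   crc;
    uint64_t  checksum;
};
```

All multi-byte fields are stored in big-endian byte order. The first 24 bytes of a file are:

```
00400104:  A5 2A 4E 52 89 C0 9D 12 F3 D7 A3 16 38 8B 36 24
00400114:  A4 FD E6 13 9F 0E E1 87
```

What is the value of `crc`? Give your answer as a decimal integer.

948647460

`crc` follows `entries` (2 B), `size` (8 B), `index` (2 B), so it starts at offset 2 + 8 + 2 = 12 and occupies 4 bytes.
Bytes at offsets 12..15: 38 8B 36 24.
Big-endian: lowest address holds the most-significant byte.
The bytes are already most-significant first: 0x388B3624.
0x388B3624 = 948647460.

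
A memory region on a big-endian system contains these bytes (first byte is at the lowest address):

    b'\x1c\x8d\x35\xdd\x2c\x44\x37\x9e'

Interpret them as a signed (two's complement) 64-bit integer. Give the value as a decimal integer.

In big-endian order the high byte comes first in memory.
The bytes are already most-significant first: 0x1C8D35DD2C44379E.
0x1C8D35DD2C44379E = 2057359828824897438.

2057359828824897438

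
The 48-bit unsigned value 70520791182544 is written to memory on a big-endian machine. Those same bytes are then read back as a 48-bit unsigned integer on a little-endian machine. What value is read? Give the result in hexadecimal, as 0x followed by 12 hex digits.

70520791182544 in 48-bit hexadecimal is 0x402366B52CD0.
Stored big-endian, the bytes at ascending addresses are 40 23 66 B5 2C D0.
Read back as little-endian, the first byte is least significant, giving 0xD02CB5662340.

0xD02CB5662340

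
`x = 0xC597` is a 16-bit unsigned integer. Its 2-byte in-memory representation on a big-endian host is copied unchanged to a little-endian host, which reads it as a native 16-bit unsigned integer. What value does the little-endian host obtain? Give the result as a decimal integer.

38853

Stored big-endian, the bytes at ascending addresses are C5 97.
Read back as little-endian, the first byte is least significant, giving 0x97C5.
0x97C5 = 38853.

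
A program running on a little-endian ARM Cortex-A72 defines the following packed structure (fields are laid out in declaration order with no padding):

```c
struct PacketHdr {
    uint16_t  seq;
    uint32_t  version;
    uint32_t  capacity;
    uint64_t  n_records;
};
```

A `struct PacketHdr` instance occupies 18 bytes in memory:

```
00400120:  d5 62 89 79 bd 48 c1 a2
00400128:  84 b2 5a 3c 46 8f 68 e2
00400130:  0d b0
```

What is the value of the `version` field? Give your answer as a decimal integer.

1220376969

`version` follows `seq` (2 bytes), so it starts at byte offset 2 and occupies 4 bytes.
Bytes at offsets 2..5: 89 79 BD 48.
Little-endian: lowest address holds the least-significant byte.
Reassemble most-significant byte first: 48 BD 79 89 → 0x48BD7989.
0x48BD7989 = 1220376969.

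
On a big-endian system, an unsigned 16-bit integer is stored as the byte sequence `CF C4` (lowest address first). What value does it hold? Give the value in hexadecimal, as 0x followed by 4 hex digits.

Big-endian stores the most-significant byte at the lowest address.
The bytes are already most-significant first: 0xCFC4.

0xCFC4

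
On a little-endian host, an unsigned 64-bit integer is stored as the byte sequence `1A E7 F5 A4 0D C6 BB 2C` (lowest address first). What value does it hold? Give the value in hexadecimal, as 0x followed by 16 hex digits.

Little-endian: lowest address holds the least-significant byte.
Reassemble most-significant byte first: 2C BB C6 0D A4 F5 E7 1A → 0x2CBBC60DA4F5E71A.

0x2CBBC60DA4F5E71A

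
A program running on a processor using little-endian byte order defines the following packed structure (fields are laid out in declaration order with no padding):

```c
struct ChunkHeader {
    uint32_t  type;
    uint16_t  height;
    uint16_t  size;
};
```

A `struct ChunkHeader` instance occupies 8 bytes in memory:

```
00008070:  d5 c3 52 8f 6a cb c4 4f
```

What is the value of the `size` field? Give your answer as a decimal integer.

`size` follows `type` (4 B), `height` (2 B), so it starts at offset 4 + 2 = 6 and occupies 2 bytes.
Bytes at offsets 6..7: C4 4F.
Little-endian stores the least-significant byte at the lowest address.
Reassemble most-significant byte first: 4F C4 → 0x4FC4.
0x4FC4 = 20420.

20420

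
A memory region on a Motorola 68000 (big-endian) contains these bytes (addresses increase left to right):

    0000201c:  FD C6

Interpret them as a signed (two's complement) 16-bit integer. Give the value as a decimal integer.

In big-endian order the high byte comes first in memory.
The bytes are already most-significant first: 0xFDC6.
Top bit is set, so as a signed 16-bit value this is 0xFDC6 − 2^16 = -570.

-570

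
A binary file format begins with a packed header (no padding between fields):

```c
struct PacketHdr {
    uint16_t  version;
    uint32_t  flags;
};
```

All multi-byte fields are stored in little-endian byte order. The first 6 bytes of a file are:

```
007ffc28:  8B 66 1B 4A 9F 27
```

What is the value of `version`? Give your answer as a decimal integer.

`version` is the first field, at byte offset 0, occupying 2 bytes.
Bytes at offsets 0..1: 8B 66.
Little-endian: lowest address holds the least-significant byte.
Reassemble most-significant byte first: 66 8B → 0x668B.
0x668B = 26251.

26251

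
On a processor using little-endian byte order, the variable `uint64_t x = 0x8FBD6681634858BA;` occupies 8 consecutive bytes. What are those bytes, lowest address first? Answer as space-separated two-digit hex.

Split into bytes (most-significant first): 8F BD 66 81 63 48 58 BA.
In little-endian order the low byte comes first in memory.
So at ascending addresses the bytes are BA 58 48 63 81 66 BD 8F.

BA 58 48 63 81 66 BD 8F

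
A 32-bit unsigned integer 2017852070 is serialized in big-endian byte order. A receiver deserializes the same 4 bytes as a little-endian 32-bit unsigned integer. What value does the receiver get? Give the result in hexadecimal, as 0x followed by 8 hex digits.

0xA6FA4578

2017852070 in 32-bit hexadecimal is 0x7845FAA6.
Stored big-endian, the bytes at ascending addresses are 78 45 FA A6.
Read back as little-endian, the first byte is least significant, giving 0xA6FA4578.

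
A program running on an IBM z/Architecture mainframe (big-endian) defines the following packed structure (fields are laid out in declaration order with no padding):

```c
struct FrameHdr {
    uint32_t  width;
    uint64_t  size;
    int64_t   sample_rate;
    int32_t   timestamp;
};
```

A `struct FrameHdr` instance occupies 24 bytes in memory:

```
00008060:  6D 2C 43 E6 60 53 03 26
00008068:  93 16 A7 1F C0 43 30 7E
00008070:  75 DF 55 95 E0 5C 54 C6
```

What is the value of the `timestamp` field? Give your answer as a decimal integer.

-530819898

`timestamp` follows `width` (4 B), `size` (8 B), `sample_rate` (8 B), so it starts at offset 4 + 8 + 8 = 20 and occupies 4 bytes.
Bytes at offsets 20..23: E0 5C 54 C6.
In big-endian order the high byte comes first in memory.
The bytes are already most-significant first: 0xE05C54C6.
Top bit is set, so as a signed 32-bit value this is 0xE05C54C6 − 2^32 = -530819898.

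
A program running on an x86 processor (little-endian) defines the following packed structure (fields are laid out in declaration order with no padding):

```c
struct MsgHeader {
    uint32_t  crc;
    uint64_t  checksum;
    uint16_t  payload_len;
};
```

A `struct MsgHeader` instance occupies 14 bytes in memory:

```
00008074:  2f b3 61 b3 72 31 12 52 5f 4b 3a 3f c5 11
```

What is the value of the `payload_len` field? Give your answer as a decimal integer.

4549

`payload_len` follows `crc` (4 B), `checksum` (8 B), so it starts at offset 4 + 8 = 12 and occupies 2 bytes.
Bytes at offsets 12..13: C5 11.
In little-endian order the low byte comes first in memory.
Reassemble most-significant byte first: 11 C5 → 0x11C5.
0x11C5 = 4549.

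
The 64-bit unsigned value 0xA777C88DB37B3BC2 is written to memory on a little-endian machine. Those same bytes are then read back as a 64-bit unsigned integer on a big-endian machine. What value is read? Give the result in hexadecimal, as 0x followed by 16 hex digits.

Stored little-endian, the bytes at ascending addresses are C2 3B 7B B3 8D C8 77 A7.
Read back as big-endian, the last byte is least significant, giving 0xC23B7BB38DC877A7.

0xC23B7BB38DC877A7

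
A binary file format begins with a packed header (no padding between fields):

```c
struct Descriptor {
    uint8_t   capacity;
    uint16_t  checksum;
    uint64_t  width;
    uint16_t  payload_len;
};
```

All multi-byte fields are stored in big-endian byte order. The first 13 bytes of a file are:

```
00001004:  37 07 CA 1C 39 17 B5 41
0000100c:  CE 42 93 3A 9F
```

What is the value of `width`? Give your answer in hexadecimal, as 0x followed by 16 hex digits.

0x1C3917B541CE4293

`width` follows `capacity` (1 B), `checksum` (2 B), so it starts at offset 1 + 2 = 3 and occupies 8 bytes.
Bytes at offsets 3..10: 1C 39 17 B5 41 CE 42 93.
Big-endian: lowest address holds the most-significant byte.
The bytes are already most-significant first: 0x1C3917B541CE4293.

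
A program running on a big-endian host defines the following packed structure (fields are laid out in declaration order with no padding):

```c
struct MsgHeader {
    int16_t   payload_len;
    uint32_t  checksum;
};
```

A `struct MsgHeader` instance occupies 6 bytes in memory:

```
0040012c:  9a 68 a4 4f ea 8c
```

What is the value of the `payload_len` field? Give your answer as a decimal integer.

`payload_len` is the first field, at byte offset 0, occupying 2 bytes.
Bytes at offsets 0..1: 9A 68.
Big-endian stores the most-significant byte at the lowest address.
The bytes are already most-significant first: 0x9A68.
Top bit is set, so as a signed 16-bit value this is 0x9A68 − 2^16 = -26008.

-26008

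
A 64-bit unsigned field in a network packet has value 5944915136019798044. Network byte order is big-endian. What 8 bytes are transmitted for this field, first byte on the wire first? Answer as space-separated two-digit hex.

52 80 94 D1 96 4D 98 1C

5944915136019798044 in hexadecimal, padded to 64 bits, is 0x528094D1964D981C.
Split into bytes (most-significant first): 52 80 94 D1 96 4D 98 1C.
Big-endian stores the most-significant byte at the lowest address.
So the memory order matches the most-significant-first order: 52 80 94 D1 96 4D 98 1C.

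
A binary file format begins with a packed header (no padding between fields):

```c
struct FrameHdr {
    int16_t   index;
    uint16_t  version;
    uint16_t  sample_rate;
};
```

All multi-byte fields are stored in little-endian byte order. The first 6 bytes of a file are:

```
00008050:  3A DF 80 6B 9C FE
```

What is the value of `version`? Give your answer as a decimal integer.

27520

`version` follows `index` (2 bytes), so it starts at byte offset 2 and occupies 2 bytes.
Bytes at offsets 2..3: 80 6B.
In little-endian order the low byte comes first in memory.
Reassemble most-significant byte first: 6B 80 → 0x6B80.
0x6B80 = 27520.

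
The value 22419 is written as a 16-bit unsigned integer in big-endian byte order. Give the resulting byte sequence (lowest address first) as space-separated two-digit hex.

57 93

22419 in hexadecimal, padded to 16 bits, is 0x5793.
Split into bytes (most-significant first): 57 93.
Big-endian: lowest address holds the most-significant byte.
So the memory order matches the most-significant-first order: 57 93.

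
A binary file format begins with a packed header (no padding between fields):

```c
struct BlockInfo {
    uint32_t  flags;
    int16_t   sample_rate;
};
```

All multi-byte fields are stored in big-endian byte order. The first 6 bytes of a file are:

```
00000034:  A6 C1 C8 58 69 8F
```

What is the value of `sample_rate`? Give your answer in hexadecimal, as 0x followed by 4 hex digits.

0x698F

`sample_rate` follows `flags` (4 bytes), so it starts at byte offset 4 and occupies 2 bytes.
Bytes at offsets 4..5: 69 8F.
Big-endian: lowest address holds the most-significant byte.
The bytes are already most-significant first: 0x698F.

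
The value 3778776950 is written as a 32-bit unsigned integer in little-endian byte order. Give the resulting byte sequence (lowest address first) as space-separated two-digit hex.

3778776950 in hexadecimal, padded to 32 bits, is 0xE13B8F76.
Split into bytes (most-significant first): E1 3B 8F 76.
Little-endian stores the least-significant byte at the lowest address.
So at ascending addresses the bytes are 76 8F 3B E1.

76 8F 3B E1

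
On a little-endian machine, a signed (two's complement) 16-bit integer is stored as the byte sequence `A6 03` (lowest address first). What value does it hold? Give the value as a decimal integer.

934

Little-endian stores the least-significant byte at the lowest address.
Reassemble most-significant byte first: 03 A6 → 0x03A6.
0x03A6 = 934.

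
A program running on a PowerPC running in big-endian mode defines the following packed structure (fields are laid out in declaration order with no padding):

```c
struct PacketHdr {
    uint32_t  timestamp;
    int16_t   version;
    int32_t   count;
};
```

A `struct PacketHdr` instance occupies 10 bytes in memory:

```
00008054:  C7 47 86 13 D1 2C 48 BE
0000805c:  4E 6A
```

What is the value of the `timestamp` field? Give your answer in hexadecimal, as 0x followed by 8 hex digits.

`timestamp` is the first field, at byte offset 0, occupying 4 bytes.
Bytes at offsets 0..3: C7 47 86 13.
Big-endian: lowest address holds the most-significant byte.
The bytes are already most-significant first: 0xC7478613.

0xC7478613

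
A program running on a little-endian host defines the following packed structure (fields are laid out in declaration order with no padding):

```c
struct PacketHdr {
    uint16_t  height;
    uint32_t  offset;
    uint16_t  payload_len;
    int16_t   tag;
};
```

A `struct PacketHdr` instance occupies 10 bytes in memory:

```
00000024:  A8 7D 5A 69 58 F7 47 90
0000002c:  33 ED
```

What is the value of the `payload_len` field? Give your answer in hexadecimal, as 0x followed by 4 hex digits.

0x9047

`payload_len` follows `height` (2 B), `offset` (4 B), so it starts at offset 2 + 4 = 6 and occupies 2 bytes.
Bytes at offsets 6..7: 47 90.
Little-endian stores the least-significant byte at the lowest address.
Reassemble most-significant byte first: 90 47 → 0x9047.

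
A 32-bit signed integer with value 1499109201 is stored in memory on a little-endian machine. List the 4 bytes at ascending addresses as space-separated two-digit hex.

51 97 5A 59

1499109201 in hexadecimal, padded to 32 bits, is 0x595A9751.
Split into bytes (most-significant first): 59 5A 97 51.
Little-endian stores the least-significant byte at the lowest address.
So at ascending addresses the bytes are 51 97 5A 59.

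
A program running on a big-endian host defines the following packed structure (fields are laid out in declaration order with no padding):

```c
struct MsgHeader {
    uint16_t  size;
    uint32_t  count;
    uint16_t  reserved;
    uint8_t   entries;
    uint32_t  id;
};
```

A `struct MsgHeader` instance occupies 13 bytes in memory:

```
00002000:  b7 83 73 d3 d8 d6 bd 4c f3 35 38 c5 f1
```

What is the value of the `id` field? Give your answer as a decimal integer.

`id` follows `size` (2 B), `count` (4 B), `reserved` (2 B), `entries` (1 B), so it starts at offset 2 + 4 + 2 + 1 = 9 and occupies 4 bytes.
Bytes at offsets 9..12: 35 38 C5 F1.
In big-endian order the high byte comes first in memory.
The bytes are already most-significant first: 0x3538C5F1.
0x3538C5F1 = 892913137.

892913137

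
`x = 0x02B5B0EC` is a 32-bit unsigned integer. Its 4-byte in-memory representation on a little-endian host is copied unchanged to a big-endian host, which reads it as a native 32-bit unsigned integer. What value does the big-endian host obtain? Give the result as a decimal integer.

3971003650

Stored little-endian, the bytes at ascending addresses are EC B0 B5 02.
Read back as big-endian, the last byte is least significant, giving 0xECB0B502.
0xECB0B502 = 3971003650.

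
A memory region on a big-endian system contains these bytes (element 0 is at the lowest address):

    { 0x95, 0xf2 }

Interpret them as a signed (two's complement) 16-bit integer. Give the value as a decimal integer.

-27150

Big-endian stores the most-significant byte at the lowest address.
The bytes are already most-significant first: 0x95F2.
Top bit is set, so as a signed 16-bit value this is 0x95F2 − 2^16 = -27150.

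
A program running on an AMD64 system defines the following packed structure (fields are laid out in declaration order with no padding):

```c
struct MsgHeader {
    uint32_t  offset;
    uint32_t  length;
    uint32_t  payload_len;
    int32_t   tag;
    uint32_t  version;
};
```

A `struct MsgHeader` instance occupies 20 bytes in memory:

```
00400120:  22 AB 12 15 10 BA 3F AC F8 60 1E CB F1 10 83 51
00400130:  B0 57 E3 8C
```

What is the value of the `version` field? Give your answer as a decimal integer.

`version` follows `offset` (4 B), `length` (4 B), `payload_len` (4 B), `tag` (4 B), so it starts at offset 4 + 4 + 4 + 4 = 16 and occupies 4 bytes.
Bytes at offsets 16..19: B0 57 E3 8C.
Little-endian: lowest address holds the least-significant byte.
Reassemble most-significant byte first: 8C E3 57 B0 → 0x8CE357B0.
0x8CE357B0 = 2363709360.

2363709360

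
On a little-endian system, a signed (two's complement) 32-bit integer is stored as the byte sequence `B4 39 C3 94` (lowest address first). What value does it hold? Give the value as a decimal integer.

-1799145036

Little-endian stores the least-significant byte at the lowest address.
Reassemble most-significant byte first: 94 C3 39 B4 → 0x94C339B4.
Top bit is set, so as a signed 32-bit value this is 0x94C339B4 − 2^32 = -1799145036.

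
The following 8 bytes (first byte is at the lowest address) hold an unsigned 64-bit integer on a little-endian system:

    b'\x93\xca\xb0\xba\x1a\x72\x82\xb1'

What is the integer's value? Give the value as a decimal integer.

12790911350812494483

Little-endian stores the least-significant byte at the lowest address.
Reassemble most-significant byte first: B1 82 72 1A BA B0 CA 93 → 0xB182721ABAB0CA93.
0xB182721ABAB0CA93 = 12790911350812494483.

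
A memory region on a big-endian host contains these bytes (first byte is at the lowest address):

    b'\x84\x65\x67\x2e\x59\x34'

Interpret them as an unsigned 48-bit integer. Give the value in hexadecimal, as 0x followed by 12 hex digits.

0x8465672E5934

Big-endian stores the most-significant byte at the lowest address.
The bytes are already most-significant first: 0x8465672E5934.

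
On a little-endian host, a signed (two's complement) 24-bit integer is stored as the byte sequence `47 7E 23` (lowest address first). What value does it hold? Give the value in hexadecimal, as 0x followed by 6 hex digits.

In little-endian order the low byte comes first in memory.
Reassemble most-significant byte first: 23 7E 47 → 0x237E47.

0x237E47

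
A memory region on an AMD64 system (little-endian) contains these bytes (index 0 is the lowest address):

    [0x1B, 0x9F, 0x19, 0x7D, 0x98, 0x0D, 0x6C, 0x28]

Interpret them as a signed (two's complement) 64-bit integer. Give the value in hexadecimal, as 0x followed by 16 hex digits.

0x286C0D987D199F1B

Little-endian stores the least-significant byte at the lowest address.
Reassemble most-significant byte first: 28 6C 0D 98 7D 19 9F 1B → 0x286C0D987D199F1B.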